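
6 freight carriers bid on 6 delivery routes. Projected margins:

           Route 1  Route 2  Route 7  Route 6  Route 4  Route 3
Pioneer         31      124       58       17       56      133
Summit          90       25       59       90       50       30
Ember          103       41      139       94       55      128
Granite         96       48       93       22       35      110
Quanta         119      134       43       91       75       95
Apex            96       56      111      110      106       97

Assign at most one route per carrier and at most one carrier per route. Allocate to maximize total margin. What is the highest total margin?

Max total: $698k

Optimal: Pioneer→Route 3 ($133k), Summit→Route 6 ($90k), Ember→Route 7 ($139k), Granite→Route 1 ($96k), Quanta→Route 2 ($134k), Apex→Route 4 ($106k) — total 133+90+139+96+134+106 = $698k.
Column-greedy (each route in turn goes to its best remaining carrier) gives $652k, worse by 46.
Next-best assignment: Pioneer→Route 2, Summit→Route 6, Ember→Route 7, Granite→Route 3, Quanta→Route 1, Apex→Route 4 = $688k.
Every other assignment is strictly worse.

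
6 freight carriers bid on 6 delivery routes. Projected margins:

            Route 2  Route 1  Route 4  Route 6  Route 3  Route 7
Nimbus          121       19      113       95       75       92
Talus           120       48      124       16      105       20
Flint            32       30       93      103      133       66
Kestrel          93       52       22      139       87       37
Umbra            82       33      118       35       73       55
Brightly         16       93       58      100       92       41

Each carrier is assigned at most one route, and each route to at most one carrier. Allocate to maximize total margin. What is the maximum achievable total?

Max total: $695k

Treat this as an assignment problem: match each carrier to one route.
Optimal: Nimbus→Route 7 ($92k), Talus→Route 2 ($120k), Flint→Route 3 ($133k), Kestrel→Route 6 ($139k), Umbra→Route 4 ($118k), Brightly→Route 1 ($93k) — total 92+120+133+139+118+93 = $695k.
Max-entry greedy (repeatedly take the single best remaining cell) gives $665k, worse by 30.
Next-best assignment: Nimbus→Route 2, Talus→Route 4, Flint→Route 3, Kestrel→Route 6, Umbra→Route 7, Brightly→Route 1 = $665k.
Swapping Talus↔Umbra (Talus→Route 4 $124k, Umbra→Route 2 $82k) loses 32.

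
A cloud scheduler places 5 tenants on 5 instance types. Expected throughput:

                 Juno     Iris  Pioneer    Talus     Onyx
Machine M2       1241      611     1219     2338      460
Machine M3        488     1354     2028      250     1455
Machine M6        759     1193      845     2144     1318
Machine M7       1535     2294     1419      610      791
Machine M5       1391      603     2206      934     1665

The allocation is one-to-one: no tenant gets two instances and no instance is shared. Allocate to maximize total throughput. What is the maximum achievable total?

Maximum total: 9372 ops/s

Treat this as an assignment problem: match each tenant to one instance.
Optimal: Juno→Machine M2 (1241 ops/s), Iris→Machine M7 (2294 ops/s), Pioneer→Machine M3 (2028 ops/s), Talus→Machine M6 (2144 ops/s), Onyx→Machine M5 (1665 ops/s) — total 1241+2294+2028+2144+1665 = 9372 ops/s.
Column-greedy (each instance in turn goes to its best remaining tenant) gives 9369 ops/s, worse by 3.
Next-best assignment: Juno→Machine M5, Iris→Machine M7, Pioneer→Machine M3, Talus→Machine M2, Onyx→Machine M6 = 9369 ops/s.
Swapping Juno↔Iris (Juno→Machine M7 1535 ops/s, Iris→Machine M2 611 ops/s) loses 1389.
Every other assignment is strictly worse.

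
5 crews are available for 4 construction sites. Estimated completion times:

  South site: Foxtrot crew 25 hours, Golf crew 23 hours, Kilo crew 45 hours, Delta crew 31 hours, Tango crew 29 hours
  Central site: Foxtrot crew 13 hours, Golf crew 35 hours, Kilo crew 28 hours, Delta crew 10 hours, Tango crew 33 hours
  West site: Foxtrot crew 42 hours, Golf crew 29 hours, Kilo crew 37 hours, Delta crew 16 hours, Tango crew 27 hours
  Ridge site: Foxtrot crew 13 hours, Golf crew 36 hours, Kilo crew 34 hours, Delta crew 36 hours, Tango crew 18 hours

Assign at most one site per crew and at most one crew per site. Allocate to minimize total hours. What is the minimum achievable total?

Min total: 70 hours

Optimal: Golf crew→South site (23 hours), Foxtrot crew→Central site (13 hours), Delta crew→West site (16 hours), Tango crew→Ridge site (18 hours) — total 23+13+16+18 = 70 hours.
Row-greedy (each crew in turn takes its cheapest remaining site) gives 86 hours, worse by 16.
Next-best assignment: Golf crew→South site, Delta crew→Central site, Tango crew→West site, Foxtrot crew→Ridge site = 73 hours.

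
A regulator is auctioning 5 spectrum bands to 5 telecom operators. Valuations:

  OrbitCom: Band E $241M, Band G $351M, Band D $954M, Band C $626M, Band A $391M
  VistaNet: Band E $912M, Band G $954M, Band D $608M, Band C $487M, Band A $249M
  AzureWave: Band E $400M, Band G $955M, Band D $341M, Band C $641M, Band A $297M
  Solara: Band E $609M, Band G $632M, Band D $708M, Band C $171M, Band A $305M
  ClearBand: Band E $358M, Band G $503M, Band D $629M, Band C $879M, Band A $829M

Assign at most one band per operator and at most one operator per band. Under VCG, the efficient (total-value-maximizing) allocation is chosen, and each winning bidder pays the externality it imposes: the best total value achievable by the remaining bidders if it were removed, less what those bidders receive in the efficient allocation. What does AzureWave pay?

Efficient allocation: OrbitCom→Band C ($626M), VistaNet→Band E ($912M), AzureWave→Band G ($955M), Solara→Band D ($708M), ClearBand→Band A ($829M); total welfare W = $4030M.
AzureWave receives Band G at value $955M, so the others get W − 955 = $3075M.
Without AzureWave: best allocation of the remaining 4 bidders over all 5 bands is OrbitCom→Band D ($954M), VistaNet→Band G ($954M), Solara→Band E ($609M), ClearBand→Band C ($879M), total $3396M.
VCG payment = (others' best without AzureWave) − (others' welfare with AzureWave) = 3396 − 3075 = $321M.

AzureWave pays $321M.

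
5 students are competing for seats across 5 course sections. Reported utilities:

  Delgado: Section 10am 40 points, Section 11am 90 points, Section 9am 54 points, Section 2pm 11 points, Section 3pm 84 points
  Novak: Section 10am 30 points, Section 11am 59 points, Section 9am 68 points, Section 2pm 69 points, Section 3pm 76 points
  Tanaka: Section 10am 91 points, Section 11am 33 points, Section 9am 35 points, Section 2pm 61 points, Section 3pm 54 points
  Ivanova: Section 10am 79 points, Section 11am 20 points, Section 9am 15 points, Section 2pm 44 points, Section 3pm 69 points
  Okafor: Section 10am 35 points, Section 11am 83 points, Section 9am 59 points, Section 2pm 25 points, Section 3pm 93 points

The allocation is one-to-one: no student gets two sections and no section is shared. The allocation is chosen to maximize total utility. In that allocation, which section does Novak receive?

Novak receives Section 9am.

Optimal: Delgado→Section 11am (90 points), Novak→Section 9am (68 points), Tanaka→Section 2pm (61 points), Ivanova→Section 10am (79 points), Okafor→Section 3pm (93 points) — total 90+68+61+79+93 = 391 points.
Column-greedy (each section in turn goes to its best remaining student) gives 386 points, worse by 5.
Next-best assignment: Delgado→Section 11am, Novak→Section 9am, Tanaka→Section 10am, Ivanova→Section 2pm, Okafor→Section 3pm = 386 points.
Novak's own top section is Section 3pm (76 points), but forcing Novak→Section 3pm and reassigning the rest optimally gives only 365 points — worse by 26.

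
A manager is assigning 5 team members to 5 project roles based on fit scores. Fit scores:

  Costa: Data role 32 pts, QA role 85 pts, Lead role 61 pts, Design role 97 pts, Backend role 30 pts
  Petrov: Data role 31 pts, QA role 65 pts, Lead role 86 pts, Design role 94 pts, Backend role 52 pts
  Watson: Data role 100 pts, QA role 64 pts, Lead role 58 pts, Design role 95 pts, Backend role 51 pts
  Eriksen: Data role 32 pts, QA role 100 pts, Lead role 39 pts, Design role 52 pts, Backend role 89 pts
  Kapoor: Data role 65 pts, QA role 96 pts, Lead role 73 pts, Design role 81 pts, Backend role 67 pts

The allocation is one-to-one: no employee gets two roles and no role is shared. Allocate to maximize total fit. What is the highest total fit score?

Optimal: Costa→Design role (97 pts), Petrov→Lead role (86 pts), Watson→Data role (100 pts), Eriksen→Backend role (89 pts), Kapoor→QA role (96 pts) — total 97+86+100+89+96 = 468 pts.
Max-entry greedy (repeatedly take the single best remaining cell) gives 450 pts, worse by 18.
Next-best assignment: Costa→Design role, Petrov→Lead role, Watson→Data role, Eriksen→QA role, Kapoor→Backend role = 450 pts.
Every other assignment is strictly worse.

Max total: 468 pts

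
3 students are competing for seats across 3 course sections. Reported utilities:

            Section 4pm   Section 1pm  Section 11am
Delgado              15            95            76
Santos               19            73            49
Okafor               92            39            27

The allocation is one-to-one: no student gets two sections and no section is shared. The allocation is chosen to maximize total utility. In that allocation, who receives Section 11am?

Optimal: Delgado→Section 11am (76 points), Santos→Section 1pm (73 points), Okafor→Section 4pm (92 points) — total 76+73+92 = 241 points.
Checked against all permutations: 241 points is optimal.
Delgado's own top section is Section 1pm (95 points), but forcing Delgado→Section 1pm and reassigning the rest optimally gives only 236 points — worse by 5.

Delgado receives Section 11am.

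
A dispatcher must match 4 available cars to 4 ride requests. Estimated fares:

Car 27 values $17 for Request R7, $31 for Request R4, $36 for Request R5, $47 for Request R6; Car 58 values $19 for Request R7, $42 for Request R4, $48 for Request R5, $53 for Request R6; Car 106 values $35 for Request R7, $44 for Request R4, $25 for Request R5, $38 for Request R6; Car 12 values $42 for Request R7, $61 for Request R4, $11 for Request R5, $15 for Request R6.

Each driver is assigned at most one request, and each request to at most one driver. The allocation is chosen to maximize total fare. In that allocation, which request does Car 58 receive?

Optimal: Car 27→Request R6 ($47), Car 58→Request R5 ($48), Car 106→Request R7 ($35), Car 12→Request R4 ($61) — total 47+48+35+61 = $191.
Row-greedy (each driver in turn takes its best remaining request) gives $181, worse by 10.
Swapping Car 12↔Car 106 (Car 12→Request R7 $42, Car 106→Request R4 $44) loses 10.
Every other assignment is strictly worse.
Car 58's own top request is Request R6 ($53), but forcing Car 58→Request R6 and reassigning the rest optimally gives only $185 — worse by 6.

Car 58 receives Request R5.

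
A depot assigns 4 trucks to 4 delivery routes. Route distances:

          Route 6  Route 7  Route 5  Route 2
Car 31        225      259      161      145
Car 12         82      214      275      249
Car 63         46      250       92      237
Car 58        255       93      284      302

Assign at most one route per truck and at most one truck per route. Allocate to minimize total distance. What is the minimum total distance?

Optimal: Car 31→Route 2 (145 km), Car 12→Route 6 (82 km), Car 63→Route 5 (92 km), Car 58→Route 7 (93 km) — total 145+82+92+93 = 412 km.
Column-greedy (each route in turn goes to its cheapest remaining truck) gives 549 km, worse by 137.
Next-best assignment: Car 31→Route 5, Car 12→Route 2, Car 63→Route 6, Car 58→Route 7 = 549 km.
No other one-to-one assignment undercuts 412 km.

Min total: 412 km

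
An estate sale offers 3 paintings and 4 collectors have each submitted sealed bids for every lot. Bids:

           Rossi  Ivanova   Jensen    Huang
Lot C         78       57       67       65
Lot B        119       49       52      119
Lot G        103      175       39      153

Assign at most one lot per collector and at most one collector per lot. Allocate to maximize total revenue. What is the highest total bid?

Maximum total: $372

Optimal: Rossi→Lot C ($78), Huang→Lot B ($119), Ivanova→Lot G ($175) — total 78+119+175 = $372.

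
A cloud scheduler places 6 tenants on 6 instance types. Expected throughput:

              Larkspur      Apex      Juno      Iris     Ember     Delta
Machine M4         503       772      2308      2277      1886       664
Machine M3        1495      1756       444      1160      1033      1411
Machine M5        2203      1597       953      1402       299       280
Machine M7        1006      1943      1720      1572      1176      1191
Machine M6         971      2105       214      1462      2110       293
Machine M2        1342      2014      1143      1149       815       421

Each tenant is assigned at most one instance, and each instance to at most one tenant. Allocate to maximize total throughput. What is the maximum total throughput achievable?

Maximum total: 11735 ops/s

Optimal: Larkspur→Machine M5 (2203 ops/s), Apex→Machine M2 (2014 ops/s), Juno→Machine M7 (1720 ops/s), Iris→Machine M4 (2277 ops/s), Ember→Machine M6 (2110 ops/s), Delta→Machine M3 (1411 ops/s) — total 2203+2014+1720+2277+2110+1411 = 11735 ops/s.
Column-greedy (each instance in turn goes to its best remaining tenant) gives 10370 ops/s, worse by 1365.
Every other assignment is strictly worse.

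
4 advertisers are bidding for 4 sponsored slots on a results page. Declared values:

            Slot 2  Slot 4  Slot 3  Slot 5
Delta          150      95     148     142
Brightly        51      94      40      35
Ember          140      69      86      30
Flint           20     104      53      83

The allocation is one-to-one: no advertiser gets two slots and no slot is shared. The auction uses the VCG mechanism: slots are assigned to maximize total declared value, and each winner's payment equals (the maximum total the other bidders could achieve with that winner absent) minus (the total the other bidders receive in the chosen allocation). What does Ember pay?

Ember pays $2.

Efficient allocation: Delta→Slot 3 ($148), Brightly→Slot 4 ($94), Ember→Slot 2 ($140), Flint→Slot 5 ($83); total welfare W = $465.
Ember receives Slot 2 at value $140, so the others get W − 140 = $325.
Without Ember: best allocation of the remaining 3 bidders over all 4 slots is Delta→Slot 2 ($150), Brightly→Slot 4 ($94), Flint→Slot 5 ($83), total $327.
VCG payment = (others' best without Ember) − (others' welfare with Ember) = 327 − 325 = $2.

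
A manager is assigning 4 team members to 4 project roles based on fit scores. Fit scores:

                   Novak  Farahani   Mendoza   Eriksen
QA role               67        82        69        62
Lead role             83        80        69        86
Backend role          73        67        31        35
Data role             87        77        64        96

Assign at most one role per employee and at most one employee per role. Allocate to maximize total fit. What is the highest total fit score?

Optimal: Novak→Backend role (73 pts), Farahani→QA role (82 pts), Mendoza→Lead role (69 pts), Eriksen→Data role (96 pts) — total 73+82+69+96 = 320 pts.
Column-greedy (each role in turn goes to its best remaining employee) gives 305 pts, worse by 15.
Next-best assignment: Novak→Backend role, Farahani→Lead role, Mendoza→QA role, Eriksen→Data role = 318 pts.

Maximum total: 320 pts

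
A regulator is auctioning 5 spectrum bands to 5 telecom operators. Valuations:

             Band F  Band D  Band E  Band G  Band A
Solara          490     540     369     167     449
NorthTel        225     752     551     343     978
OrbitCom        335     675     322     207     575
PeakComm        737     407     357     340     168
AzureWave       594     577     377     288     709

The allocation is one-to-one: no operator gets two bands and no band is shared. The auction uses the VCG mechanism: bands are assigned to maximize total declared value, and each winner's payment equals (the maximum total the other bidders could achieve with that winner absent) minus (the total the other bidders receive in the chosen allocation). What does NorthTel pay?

NorthTel pays $421M.

Efficient allocation: Solara→Band E ($369M), NorthTel→Band A ($978M), OrbitCom→Band D ($675M), PeakComm→Band F ($737M), AzureWave→Band G ($288M); total welfare W = $3047M.
NorthTel receives Band A at value $978M, so the others get W − 978 = $2069M.
Without NorthTel: best allocation of the remaining 4 bidders over all 5 bands is Solara→Band E ($369M), OrbitCom→Band D ($675M), PeakComm→Band F ($737M), AzureWave→Band A ($709M), total $2490M.
VCG payment = (others' best without NorthTel) − (others' welfare with NorthTel) = 2490 − 2069 = $421M.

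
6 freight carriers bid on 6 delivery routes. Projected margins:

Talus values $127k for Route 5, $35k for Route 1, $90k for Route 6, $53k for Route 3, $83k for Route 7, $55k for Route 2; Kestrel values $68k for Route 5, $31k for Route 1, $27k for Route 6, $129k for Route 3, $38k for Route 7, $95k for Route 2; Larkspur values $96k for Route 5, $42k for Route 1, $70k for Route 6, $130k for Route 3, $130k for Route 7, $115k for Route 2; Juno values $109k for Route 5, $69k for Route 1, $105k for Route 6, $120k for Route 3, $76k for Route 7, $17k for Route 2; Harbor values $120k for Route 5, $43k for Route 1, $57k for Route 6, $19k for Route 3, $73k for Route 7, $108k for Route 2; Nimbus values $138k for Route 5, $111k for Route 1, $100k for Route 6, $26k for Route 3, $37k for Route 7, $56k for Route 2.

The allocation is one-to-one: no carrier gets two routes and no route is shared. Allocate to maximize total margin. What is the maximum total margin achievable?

Optimal: Talus→Route 5 ($127k), Kestrel→Route 3 ($129k), Larkspur→Route 7 ($130k), Juno→Route 6 ($105k), Harbor→Route 2 ($108k), Nimbus→Route 1 ($111k) — total 127+129+130+105+108+111 = $710k.
Max-entry greedy (repeatedly take the single best remaining cell) gives $595k, worse by 115.
Swapping Nimbus↔Juno (Nimbus→Route 6 $100k, Juno→Route 1 $69k) loses 47.

Max total: $710k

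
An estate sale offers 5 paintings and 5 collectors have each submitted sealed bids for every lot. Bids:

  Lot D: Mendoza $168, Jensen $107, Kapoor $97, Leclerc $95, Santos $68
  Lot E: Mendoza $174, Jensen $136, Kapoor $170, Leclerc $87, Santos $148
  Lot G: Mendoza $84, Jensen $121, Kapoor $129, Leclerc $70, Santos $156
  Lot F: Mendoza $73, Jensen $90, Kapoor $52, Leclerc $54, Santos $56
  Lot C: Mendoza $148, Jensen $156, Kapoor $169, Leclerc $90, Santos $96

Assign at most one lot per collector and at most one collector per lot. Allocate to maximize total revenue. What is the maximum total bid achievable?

Treat this as an assignment problem: match each collector to one lot.
Optimal: Mendoza→Lot D ($168), Jensen→Lot C ($156), Kapoor→Lot E ($170), Leclerc→Lot F ($54), Santos→Lot G ($156) — total 168+156+170+54+156 = $704.
Max-entry greedy (repeatedly take the single best remaining cell) gives $660, worse by 44.
Next-best assignment: Mendoza→Lot E, Jensen→Lot F, Kapoor→Lot C, Leclerc→Lot D, Santos→Lot G = $684.
Swapping Kapoor↔Mendoza (Kapoor→Lot D $97, Mendoza→Lot E $174) loses 67.
No other one-to-one assignment exceeds $704.

Maximum total: $704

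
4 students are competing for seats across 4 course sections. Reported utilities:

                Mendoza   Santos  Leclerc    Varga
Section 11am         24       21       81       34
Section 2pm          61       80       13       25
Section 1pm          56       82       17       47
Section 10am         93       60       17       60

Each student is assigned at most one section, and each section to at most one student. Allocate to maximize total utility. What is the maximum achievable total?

Optimal: Mendoza→Section 10am (93 points), Santos→Section 2pm (80 points), Leclerc→Section 11am (81 points), Varga→Section 1pm (47 points) — total 93+80+81+47 = 301 points.
Row-greedy (each student in turn takes its best remaining section) gives 281 points, worse by 20.
Next-best assignment: Mendoza→Section 2pm, Santos→Section 1pm, Leclerc→Section 11am, Varga→Section 10am = 284 points.
Swapping Mendoza↔Santos (Mendoza→Section 2pm 61 points, Santos→Section 10am 60 points) loses 52.
Checked against all permutations: 301 points is optimal.

Max total: 301 points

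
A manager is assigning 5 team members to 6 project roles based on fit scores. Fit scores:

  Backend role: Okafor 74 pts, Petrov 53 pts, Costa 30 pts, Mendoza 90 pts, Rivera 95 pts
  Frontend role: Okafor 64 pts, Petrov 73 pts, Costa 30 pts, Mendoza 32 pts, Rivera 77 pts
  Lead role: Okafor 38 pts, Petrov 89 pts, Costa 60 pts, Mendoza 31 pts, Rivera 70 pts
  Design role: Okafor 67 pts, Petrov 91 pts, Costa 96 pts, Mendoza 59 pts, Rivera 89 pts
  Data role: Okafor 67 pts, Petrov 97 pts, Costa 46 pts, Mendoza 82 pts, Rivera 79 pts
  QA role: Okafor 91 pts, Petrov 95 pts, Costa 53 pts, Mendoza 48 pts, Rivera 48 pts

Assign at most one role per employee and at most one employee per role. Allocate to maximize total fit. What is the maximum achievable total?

Max total: 453 pts

This is a one-to-one assignment (maximum-weight bipartite matching).
Optimal: Okafor→QA role (91 pts), Petrov→Lead role (89 pts), Costa→Design role (96 pts), Mendoza→Data role (82 pts), Rivera→Backend role (95 pts) — total 91+89+96+82+95 = 453 pts.
Column-greedy (each role in turn goes to its best remaining employee) gives 377 pts, worse by 76.
Next-best assignment: Okafor→QA role, Petrov→Data role, Costa→Design role, Mendoza→Backend role, Rivera→Frontend role = 451 pts.
No other one-to-one assignment exceeds 453 pts.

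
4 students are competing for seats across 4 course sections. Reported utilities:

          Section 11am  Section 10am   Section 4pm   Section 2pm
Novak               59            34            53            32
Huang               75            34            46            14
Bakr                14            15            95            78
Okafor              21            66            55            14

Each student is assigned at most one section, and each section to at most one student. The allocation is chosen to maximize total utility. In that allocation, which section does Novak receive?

Novak receives Section 4pm.

Treat this as an assignment problem: match each student to one section.
Optimal: Novak→Section 4pm (53 points), Huang→Section 11am (75 points), Bakr→Section 2pm (78 points), Okafor→Section 10am (66 points) — total 53+75+78+66 = 272 points.
Row-greedy (each student in turn takes its best remaining section) gives 249 points, worse by 23.
Checked against all permutations: 272 points is optimal.
Novak's own top section is Section 11am (59 points), but forcing Novak→Section 11am and reassigning the rest optimally gives only 249 points — worse by 23.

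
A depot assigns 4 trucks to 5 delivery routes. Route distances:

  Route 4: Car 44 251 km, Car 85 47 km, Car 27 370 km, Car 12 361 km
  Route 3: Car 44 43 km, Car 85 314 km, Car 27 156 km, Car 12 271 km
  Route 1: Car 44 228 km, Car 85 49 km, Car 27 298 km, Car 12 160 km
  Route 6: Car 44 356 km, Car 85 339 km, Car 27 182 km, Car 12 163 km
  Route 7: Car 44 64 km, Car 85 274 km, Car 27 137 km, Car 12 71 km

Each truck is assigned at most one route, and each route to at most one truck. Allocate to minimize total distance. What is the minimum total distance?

Min total: 343 km

This is a one-to-one assignment (minimum-cost bipartite matching).
Optimal: Car 44→Route 3 (43 km), Car 85→Route 4 (47 km), Car 27→Route 6 (182 km), Car 12→Route 7 (71 km) — total 43+47+182+71 = 343 km.
Row-greedy (each truck in turn takes its cheapest remaining route) gives 387 km, worse by 44.
Next-best assignment: Car 44→Route 3, Car 85→Route 1, Car 27→Route 6, Car 12→Route 7 = 345 km.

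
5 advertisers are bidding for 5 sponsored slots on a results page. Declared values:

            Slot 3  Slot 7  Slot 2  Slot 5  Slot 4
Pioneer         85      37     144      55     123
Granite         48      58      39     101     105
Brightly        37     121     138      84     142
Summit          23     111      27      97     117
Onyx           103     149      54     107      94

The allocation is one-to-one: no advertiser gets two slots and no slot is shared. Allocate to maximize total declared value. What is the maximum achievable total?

Maximum total: $601

Treat this as an assignment problem: match each advertiser to one slot.
Optimal: Pioneer→Slot 2 ($144), Granite→Slot 5 ($101), Brightly→Slot 4 ($142), Summit→Slot 7 ($111), Onyx→Slot 3 ($103) — total 144+101+142+111+103 = $601.
Next-best assignment: Pioneer→Slot 3, Granite→Slot 5, Brightly→Slot 2, Summit→Slot 4, Onyx→Slot 7 = $590.
Checked against all permutations: $601 is optimal.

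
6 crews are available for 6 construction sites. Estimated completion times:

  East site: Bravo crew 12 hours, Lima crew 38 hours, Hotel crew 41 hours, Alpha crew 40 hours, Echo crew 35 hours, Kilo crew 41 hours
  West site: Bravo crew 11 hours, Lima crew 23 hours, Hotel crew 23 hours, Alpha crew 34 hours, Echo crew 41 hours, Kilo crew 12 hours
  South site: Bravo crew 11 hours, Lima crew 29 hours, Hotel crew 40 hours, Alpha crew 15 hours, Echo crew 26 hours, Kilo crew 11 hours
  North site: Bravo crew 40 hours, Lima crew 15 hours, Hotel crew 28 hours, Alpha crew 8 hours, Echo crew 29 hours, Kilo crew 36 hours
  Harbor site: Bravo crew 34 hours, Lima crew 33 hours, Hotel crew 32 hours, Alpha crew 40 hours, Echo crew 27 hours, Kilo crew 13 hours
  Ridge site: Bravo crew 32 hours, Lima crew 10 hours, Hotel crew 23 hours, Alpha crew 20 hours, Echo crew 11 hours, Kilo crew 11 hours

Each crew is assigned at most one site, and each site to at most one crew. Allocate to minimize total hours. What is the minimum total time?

Optimal: Bravo crew→East site (12 hours), Lima crew→North site (15 hours), Hotel crew→West site (23 hours), Alpha crew→South site (15 hours), Echo crew→Ridge site (11 hours), Kilo crew→Harbor site (13 hours) — total 12+15+23+15+11+13 = 89 hours.
Column-greedy (each site in turn goes to its cheapest remaining crew) gives 104 hours, worse by 15.
No other one-to-one assignment undercuts 89 hours.

Min total: 89 hours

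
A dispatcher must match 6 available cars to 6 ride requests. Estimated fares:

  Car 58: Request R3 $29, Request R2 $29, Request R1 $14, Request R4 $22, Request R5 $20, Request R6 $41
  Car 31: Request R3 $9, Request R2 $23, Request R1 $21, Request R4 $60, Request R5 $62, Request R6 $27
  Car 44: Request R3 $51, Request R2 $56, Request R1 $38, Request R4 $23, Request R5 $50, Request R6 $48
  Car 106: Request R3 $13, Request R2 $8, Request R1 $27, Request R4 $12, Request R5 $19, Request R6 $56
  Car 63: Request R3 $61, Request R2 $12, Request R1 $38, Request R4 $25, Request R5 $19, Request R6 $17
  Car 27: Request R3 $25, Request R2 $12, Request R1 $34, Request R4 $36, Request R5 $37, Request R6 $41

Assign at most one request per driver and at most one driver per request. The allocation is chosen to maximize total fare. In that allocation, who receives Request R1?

Optimal: Car 58→Request R4 ($22), Car 31→Request R5 ($62), Car 44→Request R2 ($56), Car 106→Request R6 ($56), Car 63→Request R3 ($61), Car 27→Request R1 ($34) — total 22+62+56+56+61+34 = $291.
Max-entry greedy (repeatedly take the single best remaining cell) gives $285, worse by 6.
Swapping Car 44↔Car 31 (Car 44→Request R5 $50, Car 31→Request R2 $23) loses 45.
Car 27's own top request is Request R6 ($41), but forcing Car 27→Request R6 and reassigning the rest optimally gives only $269 — worse by 22.

Car 27 receives Request R1.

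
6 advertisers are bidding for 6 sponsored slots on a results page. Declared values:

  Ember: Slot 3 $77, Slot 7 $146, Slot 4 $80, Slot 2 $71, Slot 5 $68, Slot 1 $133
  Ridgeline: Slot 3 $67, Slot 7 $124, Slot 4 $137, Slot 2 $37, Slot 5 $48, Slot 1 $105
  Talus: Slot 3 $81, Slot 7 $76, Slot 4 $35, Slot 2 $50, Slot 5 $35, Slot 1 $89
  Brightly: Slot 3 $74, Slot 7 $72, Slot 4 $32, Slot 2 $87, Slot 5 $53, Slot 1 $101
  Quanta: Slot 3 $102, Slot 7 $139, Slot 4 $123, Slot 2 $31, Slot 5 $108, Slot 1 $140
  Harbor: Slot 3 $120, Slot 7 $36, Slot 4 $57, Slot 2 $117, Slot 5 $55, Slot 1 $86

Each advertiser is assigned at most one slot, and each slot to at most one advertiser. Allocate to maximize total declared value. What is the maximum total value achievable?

Max total: $690

Treat this as an assignment problem: match each advertiser to one slot.
Optimal: Ember→Slot 7 ($146), Ridgeline→Slot 4 ($137), Talus→Slot 3 ($81), Brightly→Slot 1 ($101), Quanta→Slot 5 ($108), Harbor→Slot 2 ($117) — total 146+137+81+101+108+117 = $690.
Column-greedy (each slot in turn goes to its best remaining advertiser) gives $687, worse by 3.
Next-best assignment: Ember→Slot 7, Ridgeline→Slot 4, Talus→Slot 1, Brightly→Slot 2, Quanta→Slot 5, Harbor→Slot 3 = $687.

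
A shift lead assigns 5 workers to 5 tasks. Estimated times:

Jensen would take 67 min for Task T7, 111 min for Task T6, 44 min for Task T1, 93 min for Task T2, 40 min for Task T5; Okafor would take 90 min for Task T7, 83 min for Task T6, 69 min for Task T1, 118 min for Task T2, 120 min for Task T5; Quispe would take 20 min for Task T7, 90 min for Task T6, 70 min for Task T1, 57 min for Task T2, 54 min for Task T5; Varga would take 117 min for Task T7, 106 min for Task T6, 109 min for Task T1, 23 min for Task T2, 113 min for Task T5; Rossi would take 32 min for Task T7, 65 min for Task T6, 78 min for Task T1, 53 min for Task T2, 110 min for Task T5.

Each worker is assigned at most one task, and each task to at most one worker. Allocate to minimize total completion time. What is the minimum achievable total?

Minimum total: 217 min

This is the linear assignment problem.
Optimal: Jensen→Task T5 (40 min), Okafor→Task T1 (69 min), Quispe→Task T7 (20 min), Varga→Task T2 (23 min), Rossi→Task T6 (65 min) — total 40+69+20+23+65 = 217 min.
Column-greedy (each task in turn goes to its cheapest remaining worker) gives 272 min, worse by 55.
Swapping Jensen↔Rossi (Jensen→Task T6 111 min, Rossi→Task T5 110 min) adds 116.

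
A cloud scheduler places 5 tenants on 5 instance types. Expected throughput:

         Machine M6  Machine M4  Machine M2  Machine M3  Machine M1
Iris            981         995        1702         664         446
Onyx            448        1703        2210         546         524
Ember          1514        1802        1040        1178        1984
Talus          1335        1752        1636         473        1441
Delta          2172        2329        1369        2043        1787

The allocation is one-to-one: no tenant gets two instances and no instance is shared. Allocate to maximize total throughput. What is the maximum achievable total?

Max total: 8970 ops/s

This is the linear assignment problem.
Optimal: Iris→Machine M6 (981 ops/s), Onyx→Machine M2 (2210 ops/s), Ember→Machine M1 (1984 ops/s), Talus→Machine M4 (1752 ops/s), Delta→Machine M3 (2043 ops/s) — total 981+2210+1984+1752+2043 = 8970 ops/s.
Row-greedy (each tenant in turn takes its best remaining instance) gives 8767 ops/s, worse by 203.
Swapping Ember↔Onyx (Ember→Machine M2 1040 ops/s, Onyx→Machine M1 524 ops/s) loses 2630.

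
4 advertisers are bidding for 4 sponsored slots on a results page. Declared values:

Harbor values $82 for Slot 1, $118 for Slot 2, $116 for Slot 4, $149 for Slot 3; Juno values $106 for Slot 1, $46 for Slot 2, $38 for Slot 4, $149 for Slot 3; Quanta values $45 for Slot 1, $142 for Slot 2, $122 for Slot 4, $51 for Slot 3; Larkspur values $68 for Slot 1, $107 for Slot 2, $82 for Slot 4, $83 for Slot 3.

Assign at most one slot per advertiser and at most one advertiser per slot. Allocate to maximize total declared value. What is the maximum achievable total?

Optimal: Harbor→Slot 3 ($149), Juno→Slot 1 ($106), Quanta→Slot 4 ($122), Larkspur→Slot 2 ($107) — total 149+106+122+107 = $484.
Max-entry greedy (repeatedly take the single best remaining cell) gives $479, worse by 5.
No other one-to-one assignment exceeds $484.

Max total: $484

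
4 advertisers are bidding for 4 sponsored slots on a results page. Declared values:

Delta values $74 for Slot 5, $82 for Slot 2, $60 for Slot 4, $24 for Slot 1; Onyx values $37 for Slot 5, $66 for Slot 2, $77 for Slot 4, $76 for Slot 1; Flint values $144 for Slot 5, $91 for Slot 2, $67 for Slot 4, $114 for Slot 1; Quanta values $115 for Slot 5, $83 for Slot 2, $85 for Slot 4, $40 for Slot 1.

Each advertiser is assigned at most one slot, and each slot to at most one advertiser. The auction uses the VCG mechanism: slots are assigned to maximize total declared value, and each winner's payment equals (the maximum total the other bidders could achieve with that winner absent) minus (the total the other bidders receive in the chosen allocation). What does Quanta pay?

Efficient allocation: Delta→Slot 2 ($82), Onyx→Slot 4 ($77), Flint→Slot 1 ($114), Quanta→Slot 5 ($115); total welfare W = $388.
Quanta receives Slot 5 at value $115, so the others get W − 115 = $273.
Without Quanta: best allocation of the remaining 3 bidders over all 4 slots is Delta→Slot 2 ($82), Onyx→Slot 4 ($77), Flint→Slot 5 ($144), total $303.
VCG payment = (others' best without Quanta) − (others' welfare with Quanta) = 303 − 273 = $30.

Quanta pays $30.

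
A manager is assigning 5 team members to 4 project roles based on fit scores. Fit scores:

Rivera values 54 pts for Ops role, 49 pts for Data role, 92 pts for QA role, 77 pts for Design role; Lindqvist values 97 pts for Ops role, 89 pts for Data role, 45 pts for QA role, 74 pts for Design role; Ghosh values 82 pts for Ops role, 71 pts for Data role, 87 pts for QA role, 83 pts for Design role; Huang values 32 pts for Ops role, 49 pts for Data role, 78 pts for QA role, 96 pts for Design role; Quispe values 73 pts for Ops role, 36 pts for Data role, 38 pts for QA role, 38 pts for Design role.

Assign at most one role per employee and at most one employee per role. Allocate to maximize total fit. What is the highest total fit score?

Optimal: Ghosh→Ops role (82 pts), Lindqvist→Data role (89 pts), Rivera→QA role (92 pts), Huang→Design role (96 pts) — total 82+89+92+96 = 359 pts.
Row-greedy (each employee in turn takes its best remaining role) gives 321 pts, worse by 38.
Swapping Huang↔Lindqvist (Huang→Data role 49 pts, Lindqvist→Design role 74 pts) loses 62.

Maximum total: 359 pts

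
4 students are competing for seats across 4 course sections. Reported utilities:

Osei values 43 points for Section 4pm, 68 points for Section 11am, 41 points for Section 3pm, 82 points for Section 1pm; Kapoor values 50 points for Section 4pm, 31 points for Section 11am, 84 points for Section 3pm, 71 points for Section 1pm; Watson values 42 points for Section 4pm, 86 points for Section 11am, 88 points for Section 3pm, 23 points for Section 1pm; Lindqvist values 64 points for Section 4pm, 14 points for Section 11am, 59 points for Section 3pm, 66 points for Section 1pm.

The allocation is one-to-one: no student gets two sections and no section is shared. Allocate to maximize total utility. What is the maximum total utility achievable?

Maximum total: 316 points

Treat this as an assignment problem: match each student to one section.
Optimal: Osei→Section 1pm (82 points), Kapoor→Section 3pm (84 points), Watson→Section 11am (86 points), Lindqvist→Section 4pm (64 points) — total 82+84+86+64 = 316 points.
Max-entry greedy (repeatedly take the single best remaining cell) gives 265 points, worse by 51.
Swapping Lindqvist↔Watson (Lindqvist→Section 11am 14 points, Watson→Section 4pm 42 points) loses 94.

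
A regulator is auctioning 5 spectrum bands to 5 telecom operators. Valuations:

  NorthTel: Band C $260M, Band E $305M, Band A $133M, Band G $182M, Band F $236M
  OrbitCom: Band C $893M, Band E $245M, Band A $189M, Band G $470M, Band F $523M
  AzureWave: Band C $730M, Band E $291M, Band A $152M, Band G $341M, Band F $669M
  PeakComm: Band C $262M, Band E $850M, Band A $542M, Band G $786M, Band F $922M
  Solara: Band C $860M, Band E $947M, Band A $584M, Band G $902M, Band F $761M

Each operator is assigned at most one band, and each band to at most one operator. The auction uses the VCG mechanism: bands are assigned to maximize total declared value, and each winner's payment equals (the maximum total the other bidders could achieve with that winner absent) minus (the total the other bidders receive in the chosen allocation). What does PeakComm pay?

PeakComm pays $172M.

Efficient allocation: NorthTel→Band A ($133M), OrbitCom→Band C ($893M), AzureWave→Band F ($669M), PeakComm→Band E ($850M), Solara→Band G ($902M); total welfare W = $3447M.
PeakComm receives Band E at value $850M, so the others get W − 850 = $2597M.
Without PeakComm: best allocation of the remaining 4 bidders over all 5 bands is NorthTel→Band E ($305M), OrbitCom→Band C ($893M), AzureWave→Band F ($669M), Solara→Band G ($902M), total $2769M.
VCG payment = (others' best without PeakComm) − (others' welfare with PeakComm) = 2769 − 2597 = $172M.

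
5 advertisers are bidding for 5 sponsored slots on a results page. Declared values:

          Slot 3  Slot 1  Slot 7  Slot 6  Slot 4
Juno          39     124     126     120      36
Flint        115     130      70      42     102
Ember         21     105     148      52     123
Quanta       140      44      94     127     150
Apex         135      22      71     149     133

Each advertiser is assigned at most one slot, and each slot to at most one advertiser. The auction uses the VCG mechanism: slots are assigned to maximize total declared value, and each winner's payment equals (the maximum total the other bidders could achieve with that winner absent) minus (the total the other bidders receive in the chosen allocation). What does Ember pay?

Ember pays $17.

Efficient allocation: Juno→Slot 1 ($124), Flint→Slot 3 ($115), Ember→Slot 7 ($148), Quanta→Slot 4 ($150), Apex→Slot 6 ($149); total welfare W = $686.
Ember receives Slot 7 at value $148, so the others get W − 148 = $538.
Without Ember: best allocation of the remaining 4 bidders over all 5 slots is Juno→Slot 7 ($126), Flint→Slot 1 ($130), Quanta→Slot 4 ($150), Apex→Slot 6 ($149), total $555.
VCG payment = (others' best without Ember) − (others' welfare with Ember) = 555 − 538 = $17.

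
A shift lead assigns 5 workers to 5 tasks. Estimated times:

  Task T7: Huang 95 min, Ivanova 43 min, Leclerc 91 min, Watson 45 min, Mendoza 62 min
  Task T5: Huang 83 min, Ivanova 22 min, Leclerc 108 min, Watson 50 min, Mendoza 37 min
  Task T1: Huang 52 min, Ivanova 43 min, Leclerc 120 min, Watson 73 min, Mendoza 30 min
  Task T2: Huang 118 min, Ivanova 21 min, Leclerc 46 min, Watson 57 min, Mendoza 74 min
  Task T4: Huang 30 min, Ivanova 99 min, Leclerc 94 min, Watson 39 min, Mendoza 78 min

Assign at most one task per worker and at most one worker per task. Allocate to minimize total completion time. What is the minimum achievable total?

This is the linear assignment problem.
Optimal: Huang→Task T4 (30 min), Ivanova→Task T5 (22 min), Leclerc→Task T2 (46 min), Watson→Task T7 (45 min), Mendoza→Task T1 (30 min) — total 30+22+46+45+30 = 173 min.
Min-entry greedy (repeatedly take the single cheapest remaining cell) gives 234 min, worse by 61.
Next-best assignment: Huang→Task T4, Ivanova→Task T7, Leclerc→Task T2, Watson→Task T5, Mendoza→Task T1 = 199 min.
Swapping Ivanova↔Watson (Ivanova→Task T7 43 min, Watson→Task T5 50 min) adds 26.
Every other assignment is strictly worse.

Minimum total: 173 min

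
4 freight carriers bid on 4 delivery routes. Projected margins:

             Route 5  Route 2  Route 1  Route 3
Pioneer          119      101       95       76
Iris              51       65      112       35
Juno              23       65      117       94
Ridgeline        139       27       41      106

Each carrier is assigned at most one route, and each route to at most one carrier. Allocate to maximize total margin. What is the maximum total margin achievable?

Maximum total: $446k

This is the linear assignment problem.
Optimal: Pioneer→Route 2 ($101k), Iris→Route 1 ($112k), Juno→Route 3 ($94k), Ridgeline→Route 5 ($139k) — total 101+112+94+139 = $446k.
Max-entry greedy (repeatedly take the single best remaining cell) gives $392k, worse by 54.
Next-best assignment: Pioneer→Route 5, Iris→Route 2, Juno→Route 1, Ridgeline→Route 3 = $407k.
Swapping Juno↔Ridgeline (Juno→Route 5 $23k, Ridgeline→Route 3 $106k) loses 104.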